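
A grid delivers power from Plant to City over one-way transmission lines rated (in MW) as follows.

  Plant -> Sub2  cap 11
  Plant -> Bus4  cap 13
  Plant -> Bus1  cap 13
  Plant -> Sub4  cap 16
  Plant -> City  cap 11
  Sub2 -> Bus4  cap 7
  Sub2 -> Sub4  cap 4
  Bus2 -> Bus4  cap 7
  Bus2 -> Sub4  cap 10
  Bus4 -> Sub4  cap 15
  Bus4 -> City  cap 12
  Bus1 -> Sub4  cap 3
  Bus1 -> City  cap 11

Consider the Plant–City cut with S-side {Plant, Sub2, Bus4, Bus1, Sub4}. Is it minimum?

Yes — it is a minimum cut (capacity 34).

Given cut capacity: 11 + 12 + 11 = 34.
Augment Plant→City: bottleneck 11, flow now 11.
Augment Plant→Bus4→City: bottleneck 12, flow now 23.
Augment Plant→Bus1→City: bottleneck 11, flow now 34.
No augmenting path remains; maximum flow = 34.
Cut capacity 34 equals the max flow, so it is a minimum cut.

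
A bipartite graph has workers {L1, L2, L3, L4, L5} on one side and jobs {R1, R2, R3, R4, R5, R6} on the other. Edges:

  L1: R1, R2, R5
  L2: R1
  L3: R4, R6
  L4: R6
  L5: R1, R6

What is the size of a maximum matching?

Unit-capacity flow: source→left, listed edges, right→sink; max matching = max flow.
Augmenting path L1→R1 (+1); matched 1.
Augmenting path L3→R4 (+1); matched 2.
Augmenting path L4→R6 (+1); matched 3.
Augmenting path L2→R1→L1→R2 (+1); matched 4.
No augmenting path remains; maximum matching = 4.
König certificate: {L1, L3, R1, R6} is a vertex cover of size 4 (every listed pair touches it), so no matching can be larger.

4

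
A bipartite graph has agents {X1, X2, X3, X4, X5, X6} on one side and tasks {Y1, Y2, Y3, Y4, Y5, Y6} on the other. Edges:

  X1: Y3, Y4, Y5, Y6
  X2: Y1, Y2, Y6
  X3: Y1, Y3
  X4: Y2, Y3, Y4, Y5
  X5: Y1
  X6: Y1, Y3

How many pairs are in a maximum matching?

5

Unit-capacity flow: source→left, listed edges, right→sink; max matching = max flow.
Augmenting path X1→Y3 (+1); matched 1.
Augmenting path X2→Y1 (+1); matched 2.
Augmenting path X4→Y2 (+1); matched 3.
Augmenting path X3→Y1→X2→Y6 (+1); matched 4.
Augmenting path X6→Y3→X1→Y4 (+1); matched 5.
No augmenting path remains; maximum matching = 5.
König certificate: {X1, X2, X4, Y1, Y3} is a vertex cover of size 5 (every listed pair touches it), so no matching can be larger.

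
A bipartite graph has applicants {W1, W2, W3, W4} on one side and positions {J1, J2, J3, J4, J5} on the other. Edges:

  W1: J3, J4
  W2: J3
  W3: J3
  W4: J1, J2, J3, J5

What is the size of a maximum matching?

3

Unit-capacity flow: source→left, listed edges, right→sink; max matching = max flow.
Augmenting path W1→J3 (+1); matched 1.
Augmenting path W4→J1 (+1); matched 2.
Augmenting path W2→J3→W1→J4 (+1); matched 3.
No augmenting path remains; maximum matching = 3.
König certificate: {W1, W4, J3} is a vertex cover of size 3 (every listed pair touches it), so no matching can be larger.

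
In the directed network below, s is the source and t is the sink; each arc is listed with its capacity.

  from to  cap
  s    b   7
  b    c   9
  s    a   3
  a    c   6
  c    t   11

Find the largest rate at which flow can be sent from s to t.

10

Augment s→a→c→t: bottleneck 3, flow now 3.
Augment s→b→c→t: bottleneck 7, flow now 10.
No augmenting path remains; maximum flow = 10.
In the residual graph, reachable from s: {s}.
Min-cut edges: s→a (3), s→b (7); capacity 3 + 7 = 10.
This cut is saturated, so no flow can exceed 10.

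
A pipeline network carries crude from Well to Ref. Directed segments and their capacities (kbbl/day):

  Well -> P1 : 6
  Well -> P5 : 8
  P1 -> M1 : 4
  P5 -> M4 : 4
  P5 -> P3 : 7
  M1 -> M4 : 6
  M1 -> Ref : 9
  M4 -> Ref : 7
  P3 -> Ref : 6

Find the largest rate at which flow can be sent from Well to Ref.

Augment Well→P1→M1→Ref: bottleneck 4, flow now 4.
Augment Well→P5→M4→Ref: bottleneck 4, flow now 8.
Augment Well→P5→P3→Ref: bottleneck 4, flow now 12.
No augmenting path remains; maximum flow = 12.
In the residual graph, reachable from Well: {Well, P1}.
Min-cut edges: Well→P5 (8), P1→M1 (4); capacity 8 + 4 = 12.
This cut is saturated, so no flow can exceed 12.

12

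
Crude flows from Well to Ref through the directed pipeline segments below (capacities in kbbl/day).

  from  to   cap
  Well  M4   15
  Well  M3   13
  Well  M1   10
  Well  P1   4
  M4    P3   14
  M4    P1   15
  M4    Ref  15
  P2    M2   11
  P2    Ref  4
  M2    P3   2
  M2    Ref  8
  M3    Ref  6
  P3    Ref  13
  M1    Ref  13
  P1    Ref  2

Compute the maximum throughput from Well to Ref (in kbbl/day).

33

Augment Well→M4→Ref: bottleneck 15, flow now 15.
Augment Well→M3→Ref: bottleneck 6, flow now 21.
Augment Well→M1→Ref: bottleneck 10, flow now 31.
Augment Well→P1→Ref: bottleneck 2, flow now 33.
No augmenting path remains; maximum flow = 33.
In the residual graph, reachable from Well: {Well, M3, P1}.
Min-cut edges: Well→M4 (15), Well→M1 (10), M3→Ref (6), P1→Ref (2); capacity 15 + 10 + 6 + 2 = 33.
This cut is saturated, so no flow can exceed 33.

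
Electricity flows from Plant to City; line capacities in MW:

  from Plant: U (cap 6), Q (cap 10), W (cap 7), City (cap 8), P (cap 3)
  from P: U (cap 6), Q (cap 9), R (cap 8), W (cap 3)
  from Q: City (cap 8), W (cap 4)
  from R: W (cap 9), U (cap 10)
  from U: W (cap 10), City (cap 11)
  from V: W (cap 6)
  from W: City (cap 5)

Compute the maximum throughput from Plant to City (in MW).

Augment Plant→City: bottleneck 8, flow now 8.
Augment Plant→Q→City: bottleneck 8, flow now 16.
Augment Plant→U→City: bottleneck 6, flow now 22.
Augment Plant→W→City: bottleneck 5, flow now 27.
Augment Plant→P→U→City: bottleneck 3, flow now 30.
No augmenting path remains; maximum flow = 30.
In the residual graph, reachable from Plant: {Plant, Q, W}.
Min-cut edges: Plant→P (3), Plant→U (6), Plant→City (8), Q→City (8), W→City (5); capacity 3 + 6 + 8 + 8 + 5 = 30.
This cut is saturated, so no flow can exceed 30.

30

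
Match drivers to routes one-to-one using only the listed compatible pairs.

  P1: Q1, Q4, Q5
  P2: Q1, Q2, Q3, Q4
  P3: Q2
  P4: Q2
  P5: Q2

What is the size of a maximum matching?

3

Unit-capacity flow: source→left, listed edges, right→sink; max matching = max flow.
Augmenting path P1→Q1 (+1); matched 1.
Augmenting path P2→Q2 (+1); matched 2.
Augmenting path P3→Q2→P2→Q3 (+1); matched 3.
No augmenting path remains; maximum matching = 3.
König certificate: {P1, P2, Q2} is a vertex cover of size 3 (every listed pair touches it), so no matching can be larger.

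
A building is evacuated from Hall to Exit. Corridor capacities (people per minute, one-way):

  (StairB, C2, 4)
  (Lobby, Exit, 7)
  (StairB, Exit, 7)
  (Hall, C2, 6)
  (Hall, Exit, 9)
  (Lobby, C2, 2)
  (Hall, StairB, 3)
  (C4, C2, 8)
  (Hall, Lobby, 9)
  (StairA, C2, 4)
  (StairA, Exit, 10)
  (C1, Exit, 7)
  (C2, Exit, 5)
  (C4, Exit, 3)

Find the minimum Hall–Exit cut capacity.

Augment Hall→Exit: bottleneck 9, flow now 9.
Augment Hall→StairB→Exit: bottleneck 3, flow now 12.
Augment Hall→C2→Exit: bottleneck 5, flow now 17.
Augment Hall→Lobby→Exit: bottleneck 7, flow now 24.
No augmenting path remains; maximum flow = 24.
By max-flow min-cut, the minimum cut capacity equals the max flow.
In the residual graph, reachable from Hall: {Hall, C2, Lobby}.
Min-cut edges: Hall→StairB (3), Hall→Exit (9), C2→Exit (5), Lobby→Exit (7); capacity 3 + 9 + 5 + 7 = 24.

24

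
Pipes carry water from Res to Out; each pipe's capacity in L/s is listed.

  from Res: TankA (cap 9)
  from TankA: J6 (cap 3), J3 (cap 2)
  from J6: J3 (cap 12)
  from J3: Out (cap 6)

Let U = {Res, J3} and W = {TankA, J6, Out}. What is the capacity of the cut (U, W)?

15

Edges leaving {Res, J3}: Res→TankA (9), J3→Out (6).
Cut capacity = 9 + 6 = 15.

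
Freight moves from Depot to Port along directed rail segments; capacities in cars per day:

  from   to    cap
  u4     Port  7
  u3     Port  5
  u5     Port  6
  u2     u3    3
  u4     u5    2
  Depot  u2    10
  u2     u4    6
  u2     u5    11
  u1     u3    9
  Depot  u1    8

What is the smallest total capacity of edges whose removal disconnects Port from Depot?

15

Augment Depot→u1→u3→Port: bottleneck 5, flow now 5.
Augment Depot→u2→u4→Port: bottleneck 6, flow now 11.
Augment Depot→u2→u5→Port: bottleneck 4, flow now 15.
No augmenting path remains; maximum flow = 15.
By max-flow min-cut, the minimum cut capacity equals the max flow.
In the residual graph, reachable from Depot: {Depot, u1, u3}.
Min-cut edges: Depot→u2 (10), u3→Port (5); capacity 10 + 5 = 15.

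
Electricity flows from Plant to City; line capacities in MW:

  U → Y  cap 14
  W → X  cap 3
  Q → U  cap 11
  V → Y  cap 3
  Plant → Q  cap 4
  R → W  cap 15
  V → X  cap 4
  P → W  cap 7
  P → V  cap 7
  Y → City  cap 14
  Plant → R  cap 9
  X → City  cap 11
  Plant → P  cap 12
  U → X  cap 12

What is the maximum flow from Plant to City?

14

Augment Plant→P→V→X→City: bottleneck 4, flow now 4.
Augment Plant→P→V→Y→City: bottleneck 3, flow now 7.
Augment Plant→P→W→X→City: bottleneck 3, flow now 10.
Augment Plant→Q→U→X→City: bottleneck 4, flow now 14.
No augmenting path remains; maximum flow = 14.
In the residual graph, reachable from Plant: {Plant, P, R, W}.
Min-cut edges: Plant→Q (4), P→V (7), W→X (3); capacity 4 + 7 + 3 = 14.
This cut is saturated, so no flow can exceed 14.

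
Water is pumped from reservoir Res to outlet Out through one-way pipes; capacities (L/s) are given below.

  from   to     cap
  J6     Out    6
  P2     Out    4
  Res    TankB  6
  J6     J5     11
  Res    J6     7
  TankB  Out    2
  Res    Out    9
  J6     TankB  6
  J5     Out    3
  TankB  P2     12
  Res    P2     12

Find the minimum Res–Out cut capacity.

22

Augment Res→Out: bottleneck 9, flow now 9.
Augment Res→J6→Out: bottleneck 6, flow now 15.
Augment Res→TankB→Out: bottleneck 2, flow now 17.
Augment Res→P2→Out: bottleneck 4, flow now 21.
Augment Res→J6→J5→Out: bottleneck 1, flow now 22.
No augmenting path remains; maximum flow = 22.
By max-flow min-cut, the minimum cut capacity equals the max flow.
In the residual graph, reachable from Res: {Res, TankB, P2}.
Min-cut edges: Res→J6 (7), Res→Out (9), TankB→Out (2), P2→Out (4); capacity 7 + 9 + 2 + 4 = 22.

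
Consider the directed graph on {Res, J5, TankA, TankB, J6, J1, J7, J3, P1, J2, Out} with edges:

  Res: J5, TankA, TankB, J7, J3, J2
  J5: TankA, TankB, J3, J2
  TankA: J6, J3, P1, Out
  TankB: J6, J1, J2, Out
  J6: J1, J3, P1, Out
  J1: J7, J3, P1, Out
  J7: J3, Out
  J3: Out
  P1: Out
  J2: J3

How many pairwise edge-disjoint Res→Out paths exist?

Assign every edge capacity 1; by Menger, the answer equals the max flow.
Path Res→TankA→Out (+1); total 1.
Path Res→TankB→Out (+1); total 2.
Path Res→J7→Out (+1); total 3.
Path Res→J3→Out (+1); total 4.
Path Res→J5→TankA→J6→Out (+1); total 5.
No residual Res→Out path; max flow = 5.
Certifying cut of size 5: {J3→Out, Res→J5, Res→J7, Res→TankA, Res→TankB}.

5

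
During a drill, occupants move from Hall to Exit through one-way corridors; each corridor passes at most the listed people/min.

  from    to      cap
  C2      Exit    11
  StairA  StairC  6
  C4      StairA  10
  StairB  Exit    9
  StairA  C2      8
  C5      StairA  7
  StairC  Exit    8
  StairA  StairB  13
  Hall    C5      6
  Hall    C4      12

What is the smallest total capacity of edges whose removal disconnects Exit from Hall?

16

Augment Hall→C5→StairA→C2→Exit: bottleneck 6, flow now 6.
Augment Hall→C4→StairA→C2→Exit: bottleneck 2, flow now 8.
Augment Hall→C4→StairA→StairC→Exit: bottleneck 6, flow now 14.
Augment Hall→C4→StairA→StairB→Exit: bottleneck 2, flow now 16.
No augmenting path remains; maximum flow = 16.
By max-flow min-cut, the minimum cut capacity equals the max flow.
In the residual graph, reachable from Hall: {Hall, C4}.
Min-cut edges: Hall→C5 (6), C4→StairA (10); capacity 6 + 10 = 16.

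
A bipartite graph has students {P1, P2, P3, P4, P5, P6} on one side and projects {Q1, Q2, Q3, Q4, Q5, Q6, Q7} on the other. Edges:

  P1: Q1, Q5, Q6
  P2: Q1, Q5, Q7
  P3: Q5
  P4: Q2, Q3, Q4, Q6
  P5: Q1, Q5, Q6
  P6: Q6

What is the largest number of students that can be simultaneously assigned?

Unit-capacity flow: source→left, listed edges, right→sink; max matching = max flow.
Augmenting path P1→Q1 (+1); matched 1.
Augmenting path P2→Q5 (+1); matched 2.
Augmenting path P4→Q2 (+1); matched 3.
Augmenting path P5→Q6 (+1); matched 4.
Augmenting path P3→Q5→P2→Q7 (+1); matched 5.
No augmenting path remains; maximum matching = 5.
König certificate: {P2, P4, Q1, Q5, Q6} is a vertex cover of size 5 (every listed pair touches it), so no matching can be larger.

5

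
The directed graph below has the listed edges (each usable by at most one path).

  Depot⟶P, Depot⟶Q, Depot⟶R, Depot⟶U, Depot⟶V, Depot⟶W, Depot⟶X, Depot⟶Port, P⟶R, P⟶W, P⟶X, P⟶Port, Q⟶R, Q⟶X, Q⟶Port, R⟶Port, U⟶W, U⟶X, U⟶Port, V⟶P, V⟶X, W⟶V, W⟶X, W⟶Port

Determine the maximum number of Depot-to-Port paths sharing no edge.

6

Assign every edge capacity 1; by Menger, the answer equals the max flow.
Path Depot→Port (+1); total 1.
Path Depot→P→Port (+1); total 2.
Path Depot→Q→Port (+1); total 3.
Path Depot→R→Port (+1); total 4.
Path Depot→U→Port (+1); total 5.
Path Depot→W→Port (+1); total 6.
No residual Depot→Port path; max flow = 6.
Certifying cut of size 6: {Depot→Port, Depot→Q, Depot→U, P→Port, R→Port, W→Port}.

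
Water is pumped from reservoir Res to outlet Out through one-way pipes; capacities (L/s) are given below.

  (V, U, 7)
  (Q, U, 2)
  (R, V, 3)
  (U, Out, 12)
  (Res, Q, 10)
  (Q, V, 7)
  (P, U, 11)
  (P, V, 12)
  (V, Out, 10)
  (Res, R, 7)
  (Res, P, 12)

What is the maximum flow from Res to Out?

Augment Res→P→U→Out: bottleneck 11, flow now 11.
Augment Res→P→V→Out: bottleneck 1, flow now 12.
Augment Res→Q→U→Out: bottleneck 1, flow now 13.
Augment Res→Q→V→Out: bottleneck 7, flow now 20.
Augment Res→R→V→Out: bottleneck 2, flow now 22.
No augmenting path remains; maximum flow = 22.
In the residual graph, reachable from Res: {Res, P, Q, R, U, V}.
Min-cut edges: U→Out (12), V→Out (10); capacity 12 + 10 = 22.
This cut is saturated, so no flow can exceed 22.

22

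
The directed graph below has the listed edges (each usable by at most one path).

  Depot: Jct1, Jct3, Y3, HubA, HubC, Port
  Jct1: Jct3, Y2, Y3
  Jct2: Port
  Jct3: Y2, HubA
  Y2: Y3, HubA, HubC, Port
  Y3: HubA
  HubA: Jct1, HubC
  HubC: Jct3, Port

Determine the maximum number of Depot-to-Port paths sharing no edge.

3

Assign every edge capacity 1; by Menger, the answer equals the max flow.
Path Depot→Port (+1); total 1.
Path Depot→HubC→Port (+1); total 2.
Path Depot→Jct1→Y2→Port (+1); total 3.
No residual Depot→Port path; max flow = 3.
Certifying cut of size 3: {Depot→Port, HubC→Port, Y2→Port}.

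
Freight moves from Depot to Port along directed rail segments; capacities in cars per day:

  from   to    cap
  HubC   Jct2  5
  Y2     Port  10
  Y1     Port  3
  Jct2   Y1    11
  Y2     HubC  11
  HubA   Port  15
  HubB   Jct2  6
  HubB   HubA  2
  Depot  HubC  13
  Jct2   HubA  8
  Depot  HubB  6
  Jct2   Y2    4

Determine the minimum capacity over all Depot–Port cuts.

11

Augment Depot→HubB→HubA→Port: bottleneck 2, flow now 2.
Augment Depot→HubC→Jct2→Y2→Port: bottleneck 4, flow now 6.
Augment Depot→HubC→Jct2→HubA→Port: bottleneck 1, flow now 7.
Augment Depot→HubB→Jct2→HubA→Port: bottleneck 4, flow now 11.
No augmenting path remains; maximum flow = 11.
By max-flow min-cut, the minimum cut capacity equals the max flow.
In the residual graph, reachable from Depot: {Depot, HubC}.
Min-cut edges: Depot→HubB (6), HubC→Jct2 (5); capacity 6 + 5 = 11.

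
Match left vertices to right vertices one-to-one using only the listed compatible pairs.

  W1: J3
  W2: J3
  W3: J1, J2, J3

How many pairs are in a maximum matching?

Unit-capacity flow: source→left, listed edges, right→sink; max matching = max flow.
Augmenting path W1→J3 (+1); matched 1.
Augmenting path W3→J1 (+1); matched 2.
No augmenting path remains; maximum matching = 2.
König certificate: {W3, J3} is a vertex cover of size 2 (every listed pair touches it), so no matching can be larger.

2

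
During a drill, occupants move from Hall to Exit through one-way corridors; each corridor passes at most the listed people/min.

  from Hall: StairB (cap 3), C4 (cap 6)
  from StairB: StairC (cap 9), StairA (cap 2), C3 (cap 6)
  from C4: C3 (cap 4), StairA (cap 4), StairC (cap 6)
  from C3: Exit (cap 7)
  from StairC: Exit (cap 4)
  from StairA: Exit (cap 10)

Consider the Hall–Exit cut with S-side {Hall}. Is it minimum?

Yes — it is a minimum cut (capacity 9).

Given cut capacity: 3 + 6 = 9.
Augment Hall→StairB→C3→Exit: bottleneck 3, flow now 3.
Augment Hall→C4→C3→Exit: bottleneck 4, flow now 7.
Augment Hall→C4→StairC→Exit: bottleneck 2, flow now 9.
No augmenting path remains; maximum flow = 9.
Cut capacity 9 equals the max flow, so it is a minimum cut.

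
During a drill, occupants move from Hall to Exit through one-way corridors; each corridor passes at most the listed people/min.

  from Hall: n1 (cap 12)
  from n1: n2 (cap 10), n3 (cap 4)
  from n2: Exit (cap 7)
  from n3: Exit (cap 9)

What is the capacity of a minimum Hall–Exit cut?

Augment Hall→n1→n2→Exit: bottleneck 7, flow now 7.
Augment Hall→n1→n3→Exit: bottleneck 4, flow now 11.
No augmenting path remains; maximum flow = 11.
By max-flow min-cut, the minimum cut capacity equals the max flow.
In the residual graph, reachable from Hall: {Hall, n1, n2}.
Min-cut edges: n1→n3 (4), n2→Exit (7); capacity 4 + 7 = 11.

11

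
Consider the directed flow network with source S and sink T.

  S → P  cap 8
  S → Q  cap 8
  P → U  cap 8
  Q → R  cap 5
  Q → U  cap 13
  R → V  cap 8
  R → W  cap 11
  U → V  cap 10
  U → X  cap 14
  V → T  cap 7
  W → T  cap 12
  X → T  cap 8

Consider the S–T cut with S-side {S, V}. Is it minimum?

Given cut capacity: 8 + 8 + 7 = 23.
Augment S→P→U→V→T: bottleneck 7, flow now 7.
Augment S→P→U→X→T: bottleneck 1, flow now 8.
Augment S→Q→R→W→T: bottleneck 5, flow now 13.
Augment S→Q→U→X→T: bottleneck 3, flow now 16.
No augmenting path remains; maximum flow = 16.
In the residual graph, reachable from S: {S}.
Min-cut edges: S→P (8), S→Q (8); capacity 8 + 8 = 16.
Cut capacity 23 exceeds the max flow 16, so it is not minimum.

No — its capacity is 23, but the minimum cut has capacity 16.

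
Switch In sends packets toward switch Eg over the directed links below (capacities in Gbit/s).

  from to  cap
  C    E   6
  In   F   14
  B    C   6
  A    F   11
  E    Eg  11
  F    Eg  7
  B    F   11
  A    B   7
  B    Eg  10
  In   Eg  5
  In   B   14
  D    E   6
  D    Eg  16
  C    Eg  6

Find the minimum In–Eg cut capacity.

Augment In→Eg: bottleneck 5, flow now 5.
Augment In→B→Eg: bottleneck 10, flow now 15.
Augment In→F→Eg: bottleneck 7, flow now 22.
Augment In→B→C→Eg: bottleneck 4, flow now 26.
No augmenting path remains; maximum flow = 26.
By max-flow min-cut, the minimum cut capacity equals the max flow.
In the residual graph, reachable from In: {In, F}.
Min-cut edges: In→B (14), In→Eg (5), F→Eg (7); capacity 14 + 5 + 7 = 26.

26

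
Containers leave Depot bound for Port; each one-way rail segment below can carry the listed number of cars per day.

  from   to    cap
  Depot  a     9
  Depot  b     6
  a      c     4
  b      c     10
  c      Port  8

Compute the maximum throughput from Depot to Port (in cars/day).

8

Augment Depot→a→c→Port: bottleneck 4, flow now 4.
Augment Depot→b→c→Port: bottleneck 4, flow now 8.
No augmenting path remains; maximum flow = 8.
In the residual graph, reachable from Depot: {Depot, a, b, c}.
Min-cut edges: c→Port (8); capacity 8 = 8.
This cut is saturated, so no flow can exceed 8.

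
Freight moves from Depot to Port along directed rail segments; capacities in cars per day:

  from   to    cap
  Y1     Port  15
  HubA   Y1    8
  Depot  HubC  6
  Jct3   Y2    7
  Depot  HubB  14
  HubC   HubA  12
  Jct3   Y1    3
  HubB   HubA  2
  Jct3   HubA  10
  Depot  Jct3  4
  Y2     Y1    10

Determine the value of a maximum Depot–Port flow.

Augment Depot→Jct3→Y1→Port: bottleneck 3, flow now 3.
Augment Depot→Jct3→Y2→Y1→Port: bottleneck 1, flow now 4.
Augment Depot→HubC→HubA→Y1→Port: bottleneck 6, flow now 10.
Augment Depot→HubB→HubA→Y1→Port: bottleneck 2, flow now 12.
No augmenting path remains; maximum flow = 12.
In the residual graph, reachable from Depot: {Depot, HubB}.
Min-cut edges: Depot→Jct3 (4), Depot→HubC (6), HubB→HubA (2); capacity 4 + 6 + 2 = 12.
This cut is saturated, so no flow can exceed 12.

12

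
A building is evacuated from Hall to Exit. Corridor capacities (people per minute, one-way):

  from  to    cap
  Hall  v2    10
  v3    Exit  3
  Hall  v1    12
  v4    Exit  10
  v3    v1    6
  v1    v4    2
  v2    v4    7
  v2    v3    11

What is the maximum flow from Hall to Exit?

12

Augment Hall→v1→v4→Exit: bottleneck 2, flow now 2.
Augment Hall→v2→v3→Exit: bottleneck 3, flow now 5.
Augment Hall→v2→v4→Exit: bottleneck 7, flow now 12.
No augmenting path remains; maximum flow = 12.
In the residual graph, reachable from Hall: {Hall, v1}.
Min-cut edges: Hall→v2 (10), v1→v4 (2); capacity 10 + 2 = 12.
This cut is saturated, so no flow can exceed 12.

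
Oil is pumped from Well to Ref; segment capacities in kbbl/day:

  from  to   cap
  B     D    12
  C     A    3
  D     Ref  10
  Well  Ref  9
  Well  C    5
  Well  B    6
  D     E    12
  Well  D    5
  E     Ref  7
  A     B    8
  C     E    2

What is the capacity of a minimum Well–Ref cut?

Augment Well→Ref: bottleneck 9, flow now 9.
Augment Well→D→Ref: bottleneck 5, flow now 14.
Augment Well→B→D→Ref: bottleneck 5, flow now 19.
Augment Well→C→E→Ref: bottleneck 2, flow now 21.
Augment Well→B→D→E→Ref: bottleneck 1, flow now 22.
Augment Well→C→A→B→D→E→Ref: bottleneck 3, flow now 25.
No augmenting path remains; maximum flow = 25.
By max-flow min-cut, the minimum cut capacity equals the max flow.
In the residual graph, reachable from Well: {Well}.
Min-cut edges: Well→B (6), Well→C (5), Well→D (5), Well→Ref (9); capacity 6 + 5 + 5 + 9 = 25.

25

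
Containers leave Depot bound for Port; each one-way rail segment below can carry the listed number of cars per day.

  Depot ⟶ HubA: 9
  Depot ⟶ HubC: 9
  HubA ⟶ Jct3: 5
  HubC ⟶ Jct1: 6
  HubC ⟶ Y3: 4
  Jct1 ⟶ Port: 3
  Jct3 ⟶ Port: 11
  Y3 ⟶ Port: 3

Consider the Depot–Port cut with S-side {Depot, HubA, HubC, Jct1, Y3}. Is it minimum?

Yes — it is a minimum cut (capacity 11).

Given cut capacity: 5 + 3 + 3 = 11.
Augment Depot→HubA→Jct3→Port: bottleneck 5, flow now 5.
Augment Depot→HubC→Jct1→Port: bottleneck 3, flow now 8.
Augment Depot→HubC→Y3→Port: bottleneck 3, flow now 11.
No augmenting path remains; maximum flow = 11.
Cut capacity 11 equals the max flow, so it is a minimum cut.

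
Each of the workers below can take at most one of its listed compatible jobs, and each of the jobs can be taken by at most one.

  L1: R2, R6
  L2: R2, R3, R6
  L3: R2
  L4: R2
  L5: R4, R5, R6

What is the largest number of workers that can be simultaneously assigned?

Unit-capacity flow: source→left, listed edges, right→sink; max matching = max flow.
Augmenting path L1→R2 (+1); matched 1.
Augmenting path L2→R3 (+1); matched 2.
Augmenting path L5→R4 (+1); matched 3.
Augmenting path L3→R2→L1→R6 (+1); matched 4.
No augmenting path remains; maximum matching = 4.
König certificate: {L1, L2, L5, R2} is a vertex cover of size 4 (every listed pair touches it), so no matching can be larger.

4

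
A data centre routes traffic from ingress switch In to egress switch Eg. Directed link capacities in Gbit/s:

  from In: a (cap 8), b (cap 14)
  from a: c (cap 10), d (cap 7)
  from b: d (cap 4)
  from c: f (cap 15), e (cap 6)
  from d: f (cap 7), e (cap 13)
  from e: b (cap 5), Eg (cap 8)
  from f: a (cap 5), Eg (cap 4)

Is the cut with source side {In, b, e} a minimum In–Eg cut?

No — its capacity is 20, but the minimum cut has capacity 12.

Given cut capacity: 8 + 4 + 8 = 20.
Augment In→a→c→e→Eg: bottleneck 6, flow now 6.
Augment In→a→c→f→Eg: bottleneck 2, flow now 8.
Augment In→b→d→e→Eg: bottleneck 2, flow now 10.
Augment In→b→d→f→Eg: bottleneck 2, flow now 12.
No augmenting path remains; maximum flow = 12.
In the residual graph, reachable from In: {In, b}.
Min-cut edges: In→a (8), b→d (4); capacity 8 + 4 = 12.
Cut capacity 20 exceeds the max flow 12, so it is not minimum.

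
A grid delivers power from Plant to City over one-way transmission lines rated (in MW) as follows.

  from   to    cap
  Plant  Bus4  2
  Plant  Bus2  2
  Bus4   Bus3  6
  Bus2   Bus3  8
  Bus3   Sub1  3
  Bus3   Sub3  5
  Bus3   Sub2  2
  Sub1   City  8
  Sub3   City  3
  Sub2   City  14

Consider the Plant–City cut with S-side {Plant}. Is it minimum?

Yes — it is a minimum cut (capacity 4).

Given cut capacity: 2 + 2 = 4.
Augment Plant→Bus4→Bus3→Sub1→City: bottleneck 2, flow now 2.
Augment Plant→Bus2→Bus3→Sub1→City: bottleneck 1, flow now 3.
Augment Plant→Bus2→Bus3→Sub3→City: bottleneck 1, flow now 4.
No augmenting path remains; maximum flow = 4.
Cut capacity 4 equals the max flow, so it is a minimum cut.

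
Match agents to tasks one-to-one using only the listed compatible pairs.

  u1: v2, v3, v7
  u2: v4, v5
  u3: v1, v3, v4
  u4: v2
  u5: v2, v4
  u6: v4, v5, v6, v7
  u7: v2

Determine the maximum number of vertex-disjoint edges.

6

Unit-capacity flow: source→left, listed edges, right→sink; max matching = max flow.
Augmenting path u1→v2 (+1); matched 1.
Augmenting path u2→v4 (+1); matched 2.
Augmenting path u3→v1 (+1); matched 3.
Augmenting path u6→v5 (+1); matched 4.
Augmenting path u4→v2→u1→v3 (+1); matched 5.
Augmenting path u5→v4→u2→v5→u6→v6 (+1); matched 6.
No augmenting path remains; maximum matching = 6.
König certificate: {u1, u2, u3, u5, u6, v2} is a vertex cover of size 6 (every listed pair touches it), so no matching can be larger.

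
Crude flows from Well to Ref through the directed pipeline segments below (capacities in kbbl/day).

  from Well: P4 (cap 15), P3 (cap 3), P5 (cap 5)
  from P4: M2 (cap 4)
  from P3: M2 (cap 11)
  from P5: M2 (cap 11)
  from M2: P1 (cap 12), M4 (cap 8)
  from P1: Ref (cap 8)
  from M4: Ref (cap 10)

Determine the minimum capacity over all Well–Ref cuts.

Augment Well→P4→M2→P1→Ref: bottleneck 4, flow now 4.
Augment Well→P3→M2→P1→Ref: bottleneck 3, flow now 7.
Augment Well→P5→M2→P1→Ref: bottleneck 1, flow now 8.
Augment Well→P5→M2→M4→Ref: bottleneck 4, flow now 12.
No augmenting path remains; maximum flow = 12.
By max-flow min-cut, the minimum cut capacity equals the max flow.
In the residual graph, reachable from Well: {Well, P4}.
Min-cut edges: Well→P3 (3), Well→P5 (5), P4→M2 (4); capacity 3 + 5 + 4 = 12.

12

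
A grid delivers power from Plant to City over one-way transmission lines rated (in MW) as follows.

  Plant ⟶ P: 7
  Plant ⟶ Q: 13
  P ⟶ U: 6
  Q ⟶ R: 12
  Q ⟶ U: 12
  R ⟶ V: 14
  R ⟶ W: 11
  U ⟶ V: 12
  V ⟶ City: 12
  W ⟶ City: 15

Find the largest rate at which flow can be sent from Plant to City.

Augment Plant→P→U→V→City: bottleneck 6, flow now 6.
Augment Plant→Q→R→V→City: bottleneck 6, flow now 12.
Augment Plant→Q→R→W→City: bottleneck 6, flow now 18.
Augment Plant→Q→U→V→R→W→City: bottleneck 1, flow now 19. (uses reverse residual edge)
No augmenting path remains; maximum flow = 19.
In the residual graph, reachable from Plant: {Plant, P}.
Min-cut edges: Plant→Q (13), P→U (6); capacity 13 + 6 = 19.
This cut is saturated, so no flow can exceed 19.

19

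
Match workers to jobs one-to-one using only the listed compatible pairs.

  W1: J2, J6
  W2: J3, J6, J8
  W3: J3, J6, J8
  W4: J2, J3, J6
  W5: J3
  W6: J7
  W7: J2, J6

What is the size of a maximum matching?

5

Unit-capacity flow: source→left, listed edges, right→sink; max matching = max flow.
Augmenting path W1→J2 (+1); matched 1.
Augmenting path W2→J3 (+1); matched 2.
Augmenting path W3→J6 (+1); matched 3.
Augmenting path W6→J7 (+1); matched 4.
Augmenting path W4→J3→W2→J8 (+1); matched 5.
No augmenting path remains; maximum matching = 5.
König certificate: {W6, J2, J3, J6, J8} is a vertex cover of size 5 (every listed pair touches it), so no matching can be larger.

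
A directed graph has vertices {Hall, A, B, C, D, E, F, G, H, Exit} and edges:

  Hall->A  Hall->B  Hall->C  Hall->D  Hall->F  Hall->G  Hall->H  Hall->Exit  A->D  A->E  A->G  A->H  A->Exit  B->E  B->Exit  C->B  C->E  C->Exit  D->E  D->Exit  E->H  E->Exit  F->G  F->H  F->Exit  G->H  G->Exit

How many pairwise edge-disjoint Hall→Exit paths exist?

7

Assign every edge capacity 1; by Menger, the answer equals the max flow.
Path Hall→Exit (+1); total 1.
Path Hall→A→Exit (+1); total 2.
Path Hall→B→Exit (+1); total 3.
Path Hall→C→Exit (+1); total 4.
Path Hall→D→Exit (+1); total 5.
Path Hall→F→Exit (+1); total 6.
Path Hall→G→Exit (+1); total 7.
No residual Hall→Exit path; max flow = 7.
Certifying cut of size 7: {Hall→A, Hall→B, Hall→C, Hall→D, Hall→Exit, Hall→F, Hall→G}.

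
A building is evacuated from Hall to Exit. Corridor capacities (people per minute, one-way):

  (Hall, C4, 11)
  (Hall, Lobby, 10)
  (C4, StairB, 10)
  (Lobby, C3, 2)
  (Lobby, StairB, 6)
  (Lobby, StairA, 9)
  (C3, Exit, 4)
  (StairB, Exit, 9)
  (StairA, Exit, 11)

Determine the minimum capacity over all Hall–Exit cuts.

Augment Hall→C4→StairB→Exit: bottleneck 9, flow now 9.
Augment Hall→Lobby→C3→Exit: bottleneck 2, flow now 11.
Augment Hall→Lobby→StairA→Exit: bottleneck 8, flow now 19.
No augmenting path remains; maximum flow = 19.
By max-flow min-cut, the minimum cut capacity equals the max flow.
In the residual graph, reachable from Hall: {Hall, C4, StairB}.
Min-cut edges: Hall→Lobby (10), StairB→Exit (9); capacity 10 + 9 = 19.

19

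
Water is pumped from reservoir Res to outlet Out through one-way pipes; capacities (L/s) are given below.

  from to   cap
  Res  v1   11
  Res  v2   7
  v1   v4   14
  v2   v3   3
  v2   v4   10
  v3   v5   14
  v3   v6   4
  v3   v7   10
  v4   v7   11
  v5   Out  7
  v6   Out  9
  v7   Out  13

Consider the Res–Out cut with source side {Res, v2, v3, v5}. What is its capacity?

Edges leaving {Res, v2, v3, v5}: Res→v1 (11), v2→v4 (10), v3→v6 (4), v3→v7 (10), v5→Out (7).
Cut capacity = 11 + 10 + 4 + 10 + 7 = 42.

42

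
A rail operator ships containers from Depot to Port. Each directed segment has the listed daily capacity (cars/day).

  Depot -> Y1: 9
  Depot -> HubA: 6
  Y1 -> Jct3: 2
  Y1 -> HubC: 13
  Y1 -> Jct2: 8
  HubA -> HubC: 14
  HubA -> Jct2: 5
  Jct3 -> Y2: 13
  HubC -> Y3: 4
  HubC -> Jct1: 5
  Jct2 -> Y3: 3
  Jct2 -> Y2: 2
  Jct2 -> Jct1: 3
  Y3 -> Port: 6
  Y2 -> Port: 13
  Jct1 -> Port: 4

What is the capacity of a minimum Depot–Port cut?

14

Augment Depot→Y1→Jct3→Y2→Port: bottleneck 2, flow now 2.
Augment Depot→Y1→HubC→Y3→Port: bottleneck 4, flow now 6.
Augment Depot→Y1→HubC→Jct1→Port: bottleneck 3, flow now 9.
Augment Depot→HubA→HubC→Jct1→Port: bottleneck 1, flow now 10.
Augment Depot→HubA→Jct2→Y3→Port: bottleneck 2, flow now 12.
Augment Depot→HubA→Jct2→Y2→Port: bottleneck 2, flow now 14.
No augmenting path remains; maximum flow = 14.
By max-flow min-cut, the minimum cut capacity equals the max flow.
In the residual graph, reachable from Depot: {Depot, Y1, HubA, HubC, Jct2, Y3, Jct1}.
Min-cut edges: Y1→Jct3 (2), Jct2→Y2 (2), Y3→Port (6), Jct1→Port (4); capacity 2 + 2 + 6 + 4 = 14.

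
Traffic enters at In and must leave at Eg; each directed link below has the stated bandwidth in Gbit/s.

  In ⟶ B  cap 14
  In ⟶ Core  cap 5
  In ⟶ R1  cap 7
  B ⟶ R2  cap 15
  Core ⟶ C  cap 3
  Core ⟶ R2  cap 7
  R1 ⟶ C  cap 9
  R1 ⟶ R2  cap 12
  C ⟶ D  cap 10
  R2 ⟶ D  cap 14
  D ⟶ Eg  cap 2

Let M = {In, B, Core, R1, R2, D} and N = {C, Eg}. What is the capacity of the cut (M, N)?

Edges leaving {In, B, Core, R1, R2, D}: Core→C (3), R1→C (9), D→Eg (2).
Cut capacity = 3 + 9 + 2 = 14.

14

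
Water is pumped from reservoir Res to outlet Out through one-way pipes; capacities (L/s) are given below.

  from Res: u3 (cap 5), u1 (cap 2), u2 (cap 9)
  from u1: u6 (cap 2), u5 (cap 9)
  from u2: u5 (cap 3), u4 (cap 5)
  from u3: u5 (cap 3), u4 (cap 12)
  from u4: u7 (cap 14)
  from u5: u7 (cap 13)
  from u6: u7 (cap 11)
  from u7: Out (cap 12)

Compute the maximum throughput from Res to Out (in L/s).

Augment Res→u1→u5→u7→Out: bottleneck 2, flow now 2.
Augment Res→u2→u4→u7→Out: bottleneck 5, flow now 7.
Augment Res→u2→u5→u7→Out: bottleneck 3, flow now 10.
Augment Res→u3→u4→u7→Out: bottleneck 2, flow now 12.
No augmenting path remains; maximum flow = 12.
In the residual graph, reachable from Res: {Res, u1, u2, u3, u4, u5, u6, u7}.
Min-cut edges: u7→Out (12); capacity 12 = 12.
This cut is saturated, so no flow can exceed 12.

12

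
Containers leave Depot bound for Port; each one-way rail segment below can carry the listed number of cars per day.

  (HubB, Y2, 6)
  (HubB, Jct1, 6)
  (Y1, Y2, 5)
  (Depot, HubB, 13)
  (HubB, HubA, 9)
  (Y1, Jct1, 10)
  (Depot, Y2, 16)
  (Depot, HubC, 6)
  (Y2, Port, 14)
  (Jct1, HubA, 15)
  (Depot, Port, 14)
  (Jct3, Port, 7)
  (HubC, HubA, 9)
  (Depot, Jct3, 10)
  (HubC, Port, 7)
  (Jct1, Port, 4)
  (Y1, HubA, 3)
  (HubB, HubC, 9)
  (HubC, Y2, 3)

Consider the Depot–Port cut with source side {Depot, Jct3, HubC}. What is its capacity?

69

Edges leaving {Depot, Jct3, HubC}: Depot→HubB (13), Depot→Y2 (16), Depot→Port (14), Jct3→Port (7), HubC→Y2 (3), HubC→HubA (9), HubC→Port (7).
Cut capacity = 13 + 16 + 14 + 7 + 3 + 9 + 7 = 69.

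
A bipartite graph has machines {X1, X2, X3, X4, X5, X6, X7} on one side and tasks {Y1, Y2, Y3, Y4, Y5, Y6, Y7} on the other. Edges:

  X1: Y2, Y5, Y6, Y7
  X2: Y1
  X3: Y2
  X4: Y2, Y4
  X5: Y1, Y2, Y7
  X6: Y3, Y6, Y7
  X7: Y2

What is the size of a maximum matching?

Unit-capacity flow: source→left, listed edges, right→sink; max matching = max flow.
Augmenting path X1→Y2 (+1); matched 1.
Augmenting path X2→Y1 (+1); matched 2.
Augmenting path X4→Y4 (+1); matched 3.
Augmenting path X5→Y7 (+1); matched 4.
Augmenting path X6→Y3 (+1); matched 5.
Augmenting path X3→Y2→X1→Y5 (+1); matched 6.
No augmenting path remains; maximum matching = 6.
König certificate: {X1, X2, X4, X5, X6, Y2} is a vertex cover of size 6 (every listed pair touches it), so no matching can be larger.

6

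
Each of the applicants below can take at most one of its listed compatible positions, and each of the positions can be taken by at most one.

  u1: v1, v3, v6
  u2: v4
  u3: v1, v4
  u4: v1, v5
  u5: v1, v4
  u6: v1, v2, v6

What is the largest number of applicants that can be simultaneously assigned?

5

Unit-capacity flow: source→left, listed edges, right→sink; max matching = max flow.
Augmenting path u1→v1 (+1); matched 1.
Augmenting path u2→v4 (+1); matched 2.
Augmenting path u4→v5 (+1); matched 3.
Augmenting path u6→v2 (+1); matched 4.
Augmenting path u3→v1→u1→v3 (+1); matched 5.
No augmenting path remains; maximum matching = 5.
König certificate: {u1, u4, u6, v1, v4} is a vertex cover of size 5 (every listed pair touches it), so no matching can be larger.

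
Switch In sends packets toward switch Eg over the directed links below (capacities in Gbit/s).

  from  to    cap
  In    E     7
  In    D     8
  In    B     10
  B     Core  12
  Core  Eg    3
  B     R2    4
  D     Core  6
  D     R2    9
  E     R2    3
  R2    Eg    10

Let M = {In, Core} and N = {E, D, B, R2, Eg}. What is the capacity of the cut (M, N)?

28

Edges leaving {In, Core}: In→E (7), In→D (8), In→B (10), Core→Eg (3).
Cut capacity = 7 + 8 + 10 + 3 = 28.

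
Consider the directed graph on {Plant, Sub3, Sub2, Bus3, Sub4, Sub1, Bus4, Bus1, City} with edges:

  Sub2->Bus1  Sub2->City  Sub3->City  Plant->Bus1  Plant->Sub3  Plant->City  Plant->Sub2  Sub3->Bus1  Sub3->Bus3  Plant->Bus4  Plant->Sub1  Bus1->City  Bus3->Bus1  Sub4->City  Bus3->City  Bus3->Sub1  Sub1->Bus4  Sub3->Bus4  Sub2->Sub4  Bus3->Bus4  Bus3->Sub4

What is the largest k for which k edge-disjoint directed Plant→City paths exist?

Assign every edge capacity 1; by Menger, the answer equals the max flow.
Path Plant→City (+1); total 1.
Path Plant→Sub3→City (+1); total 2.
Path Plant→Sub2→City (+1); total 3.
Path Plant→Bus1→City (+1); total 4.
No residual Plant→City path; max flow = 4.
Certifying cut of size 4: {Plant→Bus1, Plant→City, Plant→Sub2, Plant→Sub3}.

4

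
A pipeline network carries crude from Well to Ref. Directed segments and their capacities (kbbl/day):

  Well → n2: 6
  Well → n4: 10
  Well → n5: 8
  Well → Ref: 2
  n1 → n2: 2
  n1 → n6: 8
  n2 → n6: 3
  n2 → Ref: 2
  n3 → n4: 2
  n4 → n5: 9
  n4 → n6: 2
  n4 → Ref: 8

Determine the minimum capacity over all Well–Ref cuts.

12

Augment Well→Ref: bottleneck 2, flow now 2.
Augment Well→n2→Ref: bottleneck 2, flow now 4.
Augment Well→n4→Ref: bottleneck 8, flow now 12.
No augmenting path remains; maximum flow = 12.
By max-flow min-cut, the minimum cut capacity equals the max flow.
In the residual graph, reachable from Well: {Well, n2, n4, n5, n6}.
Min-cut edges: Well→Ref (2), n2→Ref (2), n4→Ref (8); capacity 2 + 2 + 8 = 12.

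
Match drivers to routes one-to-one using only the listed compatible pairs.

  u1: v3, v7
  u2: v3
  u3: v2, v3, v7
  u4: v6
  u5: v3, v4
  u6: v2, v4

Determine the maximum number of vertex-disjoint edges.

5

Unit-capacity flow: source→left, listed edges, right→sink; max matching = max flow.
Augmenting path u1→v3 (+1); matched 1.
Augmenting path u3→v2 (+1); matched 2.
Augmenting path u4→v6 (+1); matched 3.
Augmenting path u5→v4 (+1); matched 4.
Augmenting path u2→v3→u1→v7 (+1); matched 5.
No augmenting path remains; maximum matching = 5.
König certificate: {u4, v2, v3, v4, v7} is a vertex cover of size 5 (every listed pair touches it), so no matching can be larger.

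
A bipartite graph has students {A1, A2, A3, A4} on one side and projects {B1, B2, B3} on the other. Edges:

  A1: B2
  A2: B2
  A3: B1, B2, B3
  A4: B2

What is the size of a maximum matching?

Unit-capacity flow: source→left, listed edges, right→sink; max matching = max flow.
Augmenting path A1→B2 (+1); matched 1.
Augmenting path A3→B1 (+1); matched 2.
No augmenting path remains; maximum matching = 2.
König certificate: {A3, B2} is a vertex cover of size 2 (every listed pair touches it), so no matching can be larger.

2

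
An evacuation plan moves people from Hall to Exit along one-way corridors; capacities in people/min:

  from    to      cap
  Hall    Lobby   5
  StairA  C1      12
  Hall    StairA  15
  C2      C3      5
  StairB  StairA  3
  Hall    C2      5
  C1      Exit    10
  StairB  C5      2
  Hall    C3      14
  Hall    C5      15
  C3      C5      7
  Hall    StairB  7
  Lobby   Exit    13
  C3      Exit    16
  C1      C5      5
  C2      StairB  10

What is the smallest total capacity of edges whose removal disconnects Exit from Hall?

31

Augment Hall→Lobby→Exit: bottleneck 5, flow now 5.
Augment Hall→C3→Exit: bottleneck 14, flow now 19.
Augment Hall→StairA→C1→Exit: bottleneck 10, flow now 29.
Augment Hall→C2→C3→Exit: bottleneck 2, flow now 31.
No augmenting path remains; maximum flow = 31.
By max-flow min-cut, the minimum cut capacity equals the max flow.
In the residual graph, reachable from Hall: {Hall, StairA, C2, StairB, C3, C1, C5}.
Min-cut edges: Hall→Lobby (5), C3→Exit (16), C1→Exit (10); capacity 5 + 16 + 10 = 31.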